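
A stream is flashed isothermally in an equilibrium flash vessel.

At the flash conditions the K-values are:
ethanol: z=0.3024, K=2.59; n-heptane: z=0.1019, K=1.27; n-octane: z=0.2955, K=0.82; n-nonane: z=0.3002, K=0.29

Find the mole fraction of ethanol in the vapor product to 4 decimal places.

y_ethanol = 0.5087

Material balance + equilibrium reduce to Σ zᵢ(Kᵢ−1)/(1+β(Kᵢ−1)) = 0.
Feasibility: ΣzᵢKᵢ = 1.2420, Σzᵢ/Kᵢ = 1.5925 — both > 1, two phases present.
Newton iteration, β⁰ = 0.57:
  β = 0.5700: g = -0.14124, g' = -0.6549 → β = 0.3543
  β = 0.3543: g = -0.00893, g' = -0.6001 → β = 0.3394
  β = 0.3394: g = 0.00002, g' = -0.6023 → β = 0.3395
Converged at β = 0.3395.
Compositions from xᵢ = zᵢ/(1+β(Kᵢ−1)), yᵢ = Kᵢxᵢ:
  ethanol: x = 0.1964, y = 0.5087
  n-heptane: x = 0.0933, y = 0.1185
  n-octane: x = 0.3147, y = 0.2581
  n-nonane: x = 0.3955, y = 0.1147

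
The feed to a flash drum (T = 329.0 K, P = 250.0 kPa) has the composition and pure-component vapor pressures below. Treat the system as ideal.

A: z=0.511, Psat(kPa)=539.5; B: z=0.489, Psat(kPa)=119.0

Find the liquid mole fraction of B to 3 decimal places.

Raoult's law: Kᵢ = Pᵢˢᵃᵗ/P = Pᵢˢᵃᵗ/250.0.
  K_A = 539.5/250.0 = 2.15800, K_B = 119.0/250.0 = 0.47600
Rachford–Rice: g(V/F) = Σ zᵢ(Kᵢ−1)/(1+V/F(Kᵢ−1)) = 0.
g(0) = ΣzᵢKᵢ − 1 = 0.336 and g(1) = 1 − Σzᵢ/Kᵢ = -0.264, so a root lies in (0, 1).
Binary case is linear: z₁(K₁−1)(1+V/F(K₂−1)) + z₂(K₂−1)(1+V/F(K₁−1)) = 0
⇒ V/F = [z₁(K₁−1)+z₂(K₂−1)] / [−(K₁−1)(K₂−1)] = 0.3355/0.6068 = 0.553
Compositions from xᵢ = zᵢ/(1+V/F(Kᵢ−1)), yᵢ = Kᵢxᵢ:
  A: x = 0.312, y = 0.672
  B: x = 0.688, y = 0.328

x_B = 0.688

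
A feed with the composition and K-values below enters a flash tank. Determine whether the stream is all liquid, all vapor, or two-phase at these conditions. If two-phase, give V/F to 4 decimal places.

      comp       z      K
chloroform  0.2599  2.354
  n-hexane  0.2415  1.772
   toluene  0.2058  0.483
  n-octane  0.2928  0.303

ΣzᵢKᵢ = 1.2279; Σzᵢ/Kᵢ = 1.6391.
Both exceed 1, so a two-phase solution exists.
Let ψ = V/F and solve Σ zᵢ(Kᵢ−1)/(1+ψ(Kᵢ−1)) = 0.
Iterate (Newton) starting at ψ = 0.54:
  ψ = 0.5400: g = -0.14000, g' = -0.7023 → ψ = 0.3407
  ψ = 0.3407: g = -0.00833, g' = -0.6390 → ψ = 0.3276
Converged at ψ = 0.3276.

two-phase, V/F = 0.3276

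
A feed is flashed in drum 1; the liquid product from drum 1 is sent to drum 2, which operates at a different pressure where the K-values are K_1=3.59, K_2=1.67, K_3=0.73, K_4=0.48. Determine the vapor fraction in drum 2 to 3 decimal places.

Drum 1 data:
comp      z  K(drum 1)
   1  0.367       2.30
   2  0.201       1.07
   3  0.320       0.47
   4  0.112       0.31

V/F (drum 2) = 0.818

Drum 1:
Material balance + equilibrium reduce to Σ zᵢ(Kᵢ−1)/(1+ψ₁(Kᵢ−1)) = 0.
Check two-phase: ΣzᵢKᵢ = 1.244 > 1 and Σzᵢ/Kᵢ = 1.390 > 1, so g(0) = 0.244 > 0 and g(1) = -0.390 < 0.
Iterate (Newton) starting at ψ₁ = 0.5:
  ψ₁ = 0.500: g = -0.0460, g' = -0.519 → ψ₁ = 0.411
Converged at ψ₁ = 0.411.
Drum-1 compositions:
  1: x = 0.239, y = 0.550
  2: x = 0.195, y = 0.209
  3: x = 0.409, y = 0.192
  4: x = 0.156, y = 0.048
Drum-2 feed = drum-1 liquid: z₂ = (0.2392, 0.1954, 0.4091, 0.1563).
Drum 2:
Let ψ₂ = V/F and solve Σ zᵢ(Kᵢ−1)/(1+ψ₂(Kᵢ−1)) = 0.
g(0) = ΣzᵢKᵢ − 1 = 0.559 and g(1) = 1 − Σzᵢ/Kᵢ = -0.070, so a root lies in (0, 1).
Newton iteration, ψ₂⁰ = 0.44:
  ψ₂ = 0.440: g = 0.1599, g' = -0.512 → ψ₂ = 0.752
  ψ₂ = 0.752: g = 0.0251, g' = -0.384 → ψ₂ = 0.817
  ψ₂ = 0.817: g = 0.0002, g' = -0.379 → ψ₂ = 0.818
Converged at ψ₂ = 0.818.
  1: x = 0.077, y = 0.275
  2: x = 0.126, y = 0.211
  3: x = 0.525, y = 0.383
  4: x = 0.272, y = 0.131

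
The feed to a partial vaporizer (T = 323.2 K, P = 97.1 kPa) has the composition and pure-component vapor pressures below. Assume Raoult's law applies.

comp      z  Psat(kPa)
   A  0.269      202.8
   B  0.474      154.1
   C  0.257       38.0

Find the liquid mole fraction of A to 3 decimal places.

x_A = 0.138

Raoult's law: Kᵢ = Pᵢˢᵃᵗ/P = Pᵢˢᵃᵗ/97.1.
  K_A = 202.8/97.1 = 2.08857, K_B = 154.1/97.1 = 1.58702, K_C = 38.0/97.1 = 0.39135
Material balance + equilibrium reduce to Σ zᵢ(Kᵢ−1)/(1+V/F(Kᵢ−1)) = 0.
Feasibility: ΣzᵢKᵢ = 1.415, Σzᵢ/Kᵢ = 1.084 — both > 1, two phases present.
Newton iteration, V/F⁰ = 0.5:
  V/F = 0.500: g = 0.1799, g' = -0.428 → V/F = 0.920
  V/F = 0.920: g = -0.0287, g' = -0.640 → V/F = 0.876
  V/F = 0.876: g = -0.0011, g' = -0.591 → V/F = 0.874
Converged at V/F = 0.874.
Compositions from xᵢ = zᵢ/(1+V/F(Kᵢ−1)), yᵢ = Kᵢxᵢ:
  A: x = 0.138, y = 0.288
  B: x = 0.313, y = 0.497
  C: x = 0.549, y = 0.215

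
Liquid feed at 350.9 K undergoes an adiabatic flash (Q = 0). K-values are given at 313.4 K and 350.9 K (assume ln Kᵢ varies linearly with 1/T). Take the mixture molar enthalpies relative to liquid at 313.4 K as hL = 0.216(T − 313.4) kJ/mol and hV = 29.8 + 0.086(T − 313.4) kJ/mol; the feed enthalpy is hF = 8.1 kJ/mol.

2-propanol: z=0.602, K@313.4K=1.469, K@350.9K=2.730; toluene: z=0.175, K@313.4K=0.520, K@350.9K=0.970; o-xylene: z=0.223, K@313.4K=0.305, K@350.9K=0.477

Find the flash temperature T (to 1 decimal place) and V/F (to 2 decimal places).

T = 315.4 K, V/F = 0.26

Adiabatic flash: solve Rachford–Rice at each trial T, then check hF = ψ·hV(T) + (1−ψ)·hL(T).
  T = 313.4 K: K = (1.469, 0.520, 0.305), RR gives ψ = 0.151, H_out = 4.494 kJ/mol
  T = 350.9 K: K = (2.730, 0.970, 0.477), RR gives ψ = 1.000, H_out = 33.025 kJ/mol
  T = 332.1 K: K = (2.036, 0.722, 0.386), RR gives ψ = 0.817, H_out = 26.411 kJ/mol
  T = 322.8 K: K = (1.739, 0.616, 0.345), RR gives ψ = 0.556, H_out = 17.922 kJ/mol
  T = 318.1 K: K = (1.600, 0.567, 0.324), RR gives ψ = 0.382, H_out = 12.176 kJ/mol
  T = 315.8 K: K = (1.535, 0.544, 0.315), RR gives ψ = 0.279, H_out = 8.737 kJ/mol
Linear interpolation between T = 313.4 (H_out = 4.494) and T = 315.8 (H_out = 8.737) on hF = 8.1 gives T ≈ 315.4 K, at which ψ = 0.26.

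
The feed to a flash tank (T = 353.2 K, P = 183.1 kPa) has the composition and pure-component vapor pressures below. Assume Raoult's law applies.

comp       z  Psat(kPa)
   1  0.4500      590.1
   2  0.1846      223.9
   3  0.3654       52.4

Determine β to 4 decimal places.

β = 0.6088

Raoult's law: Kᵢ = Pᵢˢᵃᵗ/P = Pᵢˢᵃᵗ/183.1.
  K_1 = 590.1/183.1 = 3.222829, K_2 = 223.9/183.1 = 1.222829, K_3 = 52.4/183.1 = 0.286182
Let β = V/F and solve Σ zᵢ(Kᵢ−1)/(1+β(Kᵢ−1)) = 0.
Check two-phase: ΣzᵢKᵢ = 1.7806 > 1 and Σzᵢ/Kᵢ = 1.5674 > 1, so g(0) = 0.7806 > 0 and g(1) = -0.5674 < 0.
Iterate (Newton) starting at β = 0.6:
  β = 0.6000: g = 0.00868, g' = -0.9850 → β = 0.6088
Converged at β = 0.6088.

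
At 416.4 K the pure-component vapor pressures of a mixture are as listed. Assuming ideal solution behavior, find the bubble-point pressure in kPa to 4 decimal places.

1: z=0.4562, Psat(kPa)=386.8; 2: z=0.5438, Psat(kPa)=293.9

Pbub = 336.2810 kPa

At the bubble point ψ → 0, so ΣzᵢKᵢ = 1 with Kᵢ = Pᵢˢᵃᵗ/P ⇒ P = ΣzᵢPᵢˢᵃᵗ.
P = 0.4562·386.8 + 0.5438·293.9 = 336.2810 kPa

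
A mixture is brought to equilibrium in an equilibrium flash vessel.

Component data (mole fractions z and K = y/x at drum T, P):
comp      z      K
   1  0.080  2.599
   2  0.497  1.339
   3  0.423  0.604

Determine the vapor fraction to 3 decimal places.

ψ = 0.530

Material balance + equilibrium reduce to Σ zᵢ(Kᵢ−1)/(1+ψ(Kᵢ−1)) = 0.
Feasibility: ΣzᵢKᵢ = 1.129, Σzᵢ/Kᵢ = 1.102 — both > 1, two phases present.
Iterate (Newton) starting at ψ = 0.5:
  ψ = 0.500: g = 0.0063, g' = -0.208 → ψ = 0.530
Converged at ψ = 0.530.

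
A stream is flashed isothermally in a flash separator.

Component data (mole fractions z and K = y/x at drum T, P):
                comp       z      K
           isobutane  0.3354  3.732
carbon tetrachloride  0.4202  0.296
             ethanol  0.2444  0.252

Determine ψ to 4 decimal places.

ψ = 0.2224

Material balance + equilibrium reduce to Σ zᵢ(Kᵢ−1)/(1+ψ(Kᵢ−1)) = 0.
Check two-phase: ΣzᵢKᵢ = 1.4377 > 1 and Σzᵢ/Kᵢ = 2.4793 > 1, so g(0) = 0.4377 > 0 and g(1) = -1.4793 < 0.
Newton–Raphson from ψ = 0.34:
  ψ = 0.3400: g = -0.15902, g' = -1.2787 → ψ = 0.2156
  ψ = 0.2156: g = 0.00988, g' = -1.4752 → ψ = 0.2223
  ψ = 0.2223: g = 0.00006, g' = -1.4583 → ψ = 0.2224
Converged at ψ = 0.2224.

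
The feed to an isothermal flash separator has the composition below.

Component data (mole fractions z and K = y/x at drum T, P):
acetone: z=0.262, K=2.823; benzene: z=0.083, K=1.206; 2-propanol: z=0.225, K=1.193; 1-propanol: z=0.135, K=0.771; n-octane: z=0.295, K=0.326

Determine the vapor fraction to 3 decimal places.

ψ = 0.447

Material balance + equilibrium reduce to Σ zᵢ(Kᵢ−1)/(1+ψ(Kᵢ−1)) = 0.
Feasibility: ΣzᵢKᵢ = 1.308, Σzᵢ/Kᵢ = 1.430 — both > 1, two phases present.
Newton iteration, ψ⁰ = 0.5:
  ψ = 0.500: g = -0.0298, g' = -0.562 → ψ = 0.447
Converged at ψ = 0.447.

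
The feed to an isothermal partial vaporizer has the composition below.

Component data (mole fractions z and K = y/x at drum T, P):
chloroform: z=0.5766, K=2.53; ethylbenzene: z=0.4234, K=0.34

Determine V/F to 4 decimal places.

Binary case is linear: z₁(K₁−1)(1+V/F(K₂−1)) + z₂(K₂−1)(1+V/F(K₁−1)) = 0
⇒ V/F = [z₁(K₁−1)+z₂(K₂−1)] / [−(K₁−1)(K₂−1)] = 0.60275/1.00980 = 0.5969

V/F = 0.5969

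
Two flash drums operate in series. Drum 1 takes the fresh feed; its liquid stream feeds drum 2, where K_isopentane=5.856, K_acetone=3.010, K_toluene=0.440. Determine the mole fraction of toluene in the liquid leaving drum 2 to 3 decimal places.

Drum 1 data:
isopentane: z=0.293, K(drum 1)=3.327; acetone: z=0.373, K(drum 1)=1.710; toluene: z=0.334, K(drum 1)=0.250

Drum 1:
Let ψ₁ = V/F and solve Σ zᵢ(Kᵢ−1)/(1+ψ₁(Kᵢ−1)) = 0.
g(0) = ΣzᵢKᵢ − 1 = 0.696 and g(1) = 1 − Σzᵢ/Kᵢ = -0.642, so a root lies in (0, 1).
Newton–Raphson from ψ₁ = 0.5:
  ψ₁ = 0.500: g = 0.1098, g' = -0.922 → ψ₁ = 0.619
  ψ₁ = 0.619: g = -0.0042, g' = -1.012 → ψ₁ = 0.615
Converged at ψ₁ = 0.615.
Drum-1 compositions:
  isopentane: x = 0.121, y = 0.401
  acetone: x = 0.260, y = 0.444
  toluene: x = 0.620, y = 0.155
Drum-2 feed = drum-1 liquid: z₂ = (0.1205, 0.2597, 0.6198).
Drum 2:
Iterate (Newton) starting at ψ₂ = 0.39:
  ψ₂ = 0.390: g = 0.0508, g' = -0.987 → ψ₂ = 0.441
  ψ₂ = 0.441: g = 0.0017, g' = -0.925 → ψ₂ = 0.443
Converged at ψ₂ = 0.443.
  isopentane: x = 0.038, y = 0.224
  acetone: x = 0.137, y = 0.413
  toluene: x = 0.824, y = 0.363

x_toluene (drum 2) = 0.824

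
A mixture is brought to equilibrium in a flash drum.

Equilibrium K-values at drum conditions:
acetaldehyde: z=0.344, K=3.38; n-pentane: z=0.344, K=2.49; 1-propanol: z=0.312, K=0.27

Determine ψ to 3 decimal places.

ψ = 0.776

Rachford–Rice: g(ψ) = Σ zᵢ(Kᵢ−1)/(1+ψ(Kᵢ−1)) = 0.
g(0) = ΣzᵢKᵢ − 1 = 1.104 and g(1) = 1 − Σzᵢ/Kᵢ = -0.395, so a root lies in (0, 1).
Newton–Raphson from ψ = 0.44:
  ψ = 0.440: g = 0.3740, g' = -1.104 → ψ = 0.779
  ψ = 0.779: g = -0.0035, g' = -1.296 → ψ = 0.776
Converged at ψ = 0.776.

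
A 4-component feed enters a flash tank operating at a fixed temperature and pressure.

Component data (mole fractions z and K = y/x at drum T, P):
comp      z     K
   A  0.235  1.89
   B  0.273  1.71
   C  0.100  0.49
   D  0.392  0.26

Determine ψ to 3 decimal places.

Rachford–Rice: g(ψ) = Σ zᵢ(Kᵢ−1)/(1+ψ(Kᵢ−1)) = 0.
Check two-phase: ΣzᵢKᵢ = 1.062 > 1 and Σzᵢ/Kᵢ = 1.996 > 1, so g(0) = 0.062 > 0 and g(1) = -0.996 < 0.
Newton iteration, ψ⁰ = 0.5:
  ψ = 0.500: g = -0.2411, g' = -0.752 → ψ = 0.179
  ψ = 0.179: g = -0.0383, g' = -0.564 → ψ = 0.111
Converged at ψ = 0.111.

ψ = 0.111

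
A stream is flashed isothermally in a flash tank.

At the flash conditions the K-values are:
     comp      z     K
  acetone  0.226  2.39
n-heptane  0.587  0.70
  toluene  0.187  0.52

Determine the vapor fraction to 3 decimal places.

Rachford–Rice: g(ψ) = Σ zᵢ(Kᵢ−1)/(1+ψ(Kᵢ−1)) = 0.
g(0) = ΣzᵢKᵢ − 1 = 0.048 and g(1) = 1 − Σzᵢ/Kᵢ = -0.293, so a root lies in (0, 1).
Newton–Raphson from ψ = 0.34:
  ψ = 0.340: g = -0.0900, g' = -0.328 → ψ = 0.066
  ψ = 0.066: g = 0.0155, g' = -0.467 → ψ = 0.099
  ψ = 0.099: g = 0.0004, g' = -0.441 → ψ = 0.100
Converged at ψ = 0.100.

ψ = 0.100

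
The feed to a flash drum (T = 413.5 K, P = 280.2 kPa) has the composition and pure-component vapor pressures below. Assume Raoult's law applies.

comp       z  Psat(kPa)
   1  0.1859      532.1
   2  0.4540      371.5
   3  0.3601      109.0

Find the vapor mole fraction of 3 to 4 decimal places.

y_3 = 0.1704

Raoult's law: Kᵢ = Pᵢˢᵃᵗ/P = Pᵢˢᵃᵗ/280.2.
  K_1 = 532.1/280.2 = 1.899001, K_2 = 371.5/280.2 = 1.325839, K_3 = 109.0/280.2 = 0.389008
Material balance + equilibrium reduce to Σ zᵢ(Kᵢ−1)/(1+V/F(Kᵢ−1)) = 0.
Feasibility: ΣzᵢKᵢ = 1.0950, Σzᵢ/Kᵢ = 1.3660 — both > 1, two phases present.
Newton iteration, V/F⁰ = 0.5:
  V/F = 0.5000: g = -0.07429, g' = -0.3859 → V/F = 0.3075
  V/F = 0.3075: g = -0.00551, g' = -0.3359 → V/F = 0.2910
Converged at V/F = 0.2910.
Compositions from xᵢ = zᵢ/(1+V/F(Kᵢ−1)), yᵢ = Kᵢxᵢ:
  1: x = 0.1474, y = 0.2798
  2: x = 0.4147, y = 0.5498
  3: x = 0.4380, y = 0.1704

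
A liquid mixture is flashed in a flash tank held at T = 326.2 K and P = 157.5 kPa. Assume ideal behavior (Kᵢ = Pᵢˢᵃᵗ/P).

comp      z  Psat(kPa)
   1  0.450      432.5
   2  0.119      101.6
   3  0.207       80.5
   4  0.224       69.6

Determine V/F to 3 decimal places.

Raoult's law: Kᵢ = Pᵢˢᵃᵗ/P = Pᵢˢᵃᵗ/157.5.
  K_1 = 432.5/157.5 = 2.74603, K_2 = 101.6/157.5 = 0.64508, K_3 = 80.5/157.5 = 0.51111, K_4 = 69.6/157.5 = 0.44190
Newton iteration, V/F⁰ = 0.44:
  V/F = 0.440: g = 0.0997, g' = -0.663 → V/F = 0.590
  V/F = 0.590: g = 0.0048, g' = -0.610 → V/F = 0.598
Converged at V/F = 0.598.

V/F = 0.598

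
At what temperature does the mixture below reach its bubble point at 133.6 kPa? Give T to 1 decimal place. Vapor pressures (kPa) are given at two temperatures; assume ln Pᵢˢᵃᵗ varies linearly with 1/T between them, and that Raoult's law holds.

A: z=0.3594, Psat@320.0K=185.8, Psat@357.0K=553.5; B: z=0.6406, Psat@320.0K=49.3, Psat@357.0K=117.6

T = 330.3 K

Bubble-point temperature: ΣzᵢPᵢˢᵃᵗ(T) = P. Interpolate ln Pᵢˢᵃᵗ = aᵢ + bᵢ/T.
  T = 320.0 K: ΣzᵢPᵢˢᵃᵗ = 98.36 kPa
  T = 357.0 K: ΣzᵢPᵢˢᵃᵗ = 274.26 kPa
  T = 338.5 K: ΣzᵢPᵢˢᵃᵗ = 168.69 kPa
  T = 329.2 K: ΣzᵢPᵢˢᵃᵗ = 129.56 kPa
  T = 333.9 K: ΣzᵢPᵢˢᵃᵗ = 148.30 kPa
  T = 331.5 K: ΣzᵢPᵢˢᵃᵗ = 138.48 kPa
  T = 330.4 K: ΣzᵢPᵢˢᵃᵗ = 134.15 kPa
Interpolating between 329.2 K and 330.4 K gives T ≈ 330.3 K.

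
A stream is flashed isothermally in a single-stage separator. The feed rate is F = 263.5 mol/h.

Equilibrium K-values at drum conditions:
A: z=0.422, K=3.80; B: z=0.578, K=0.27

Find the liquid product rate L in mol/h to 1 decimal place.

Rachford–Rice: g(β) = Σ zᵢ(Kᵢ−1)/(1+β(Kᵢ−1)) = 0.
Check two-phase: ΣzᵢKᵢ = 1.760 > 1 and Σzᵢ/Kᵢ = 2.252 > 1, so g(0) = 0.760 > 0 and g(1) = -1.252 < 0.
Binary case is linear: z₁(K₁−1)(1+β(K₂−1)) + z₂(K₂−1)(1+β(K₁−1)) = 0
⇒ β = [z₁(K₁−1)+z₂(K₂−1)] / [−(K₁−1)(K₂−1)] = 0.7597/2.0440 = 0.372
Then V = β·F = 0.3717·263.5 = 97.9 mol/h and L = F − V = 165.6 mol/h.

L = 165.6 mol/h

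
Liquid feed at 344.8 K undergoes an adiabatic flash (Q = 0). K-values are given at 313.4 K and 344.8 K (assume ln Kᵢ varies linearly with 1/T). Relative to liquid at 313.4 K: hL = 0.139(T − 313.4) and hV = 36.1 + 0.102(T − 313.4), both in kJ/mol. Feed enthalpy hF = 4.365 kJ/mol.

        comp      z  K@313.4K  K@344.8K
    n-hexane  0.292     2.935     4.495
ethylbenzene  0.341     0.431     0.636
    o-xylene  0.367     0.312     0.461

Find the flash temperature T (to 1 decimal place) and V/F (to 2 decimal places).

T = 315.0 K, V/F = 0.12

Adiabatic flash: solve Rachford–Rice at each trial T, then check hF = ψ·hV(T) + (1−ψ)·hL(T).
  T = 313.4 K: K = (2.935, 0.431, 0.312), RR gives ψ = 0.097, H_out = 3.496 kJ/mol
  T = 344.8 K: K = (4.495, 0.636, 0.461), RR gives ψ = 0.434, H_out = 19.522 kJ/mol
  T = 329.1 K: K = (3.669, 0.528, 0.383), RR gives ψ = 0.267, H_out = 11.663 kJ/mol
  T = 321.2 K: K = (3.288, 0.478, 0.346), RR gives ψ = 0.185, H_out = 7.693 kJ/mol
  T = 317.3 K: K = (3.109, 0.454, 0.329), RR gives ψ = 0.142, H_out = 5.644 kJ/mol
  T = 315.4 K: K = (3.023, 0.443, 0.321), RR gives ψ = 0.120, H_out = 4.612 kJ/mol
Linear interpolation between T = 313.4 (H_out = 3.496) and T = 315.4 (H_out = 4.612) on hF = 4.365 gives T ≈ 315.0 K, at which ψ = 0.12.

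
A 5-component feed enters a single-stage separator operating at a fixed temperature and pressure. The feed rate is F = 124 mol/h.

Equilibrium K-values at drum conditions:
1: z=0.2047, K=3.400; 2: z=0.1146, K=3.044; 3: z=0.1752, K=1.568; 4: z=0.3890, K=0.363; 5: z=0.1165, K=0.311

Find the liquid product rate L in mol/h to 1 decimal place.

Rachford–Rice: g(β) = Σ zᵢ(Kᵢ−1)/(1+β(Kᵢ−1)) = 0.
Feasibility: ΣzᵢKᵢ = 1.4970, Σzᵢ/Kᵢ = 1.6558 — both > 1, two phases present.
Iterate (Newton) starting at β = 0.32:
  β = 0.3200: g = 0.08949, g' = -0.9327 → β = 0.4159
  β = 0.4159: g = 0.00333, g' = -0.8729 → β = 0.4198
Converged at β = 0.4198.
Then V = β·F = 0.4198·124 = 52.1 mol/h and L = F − V = 71.9 mol/h.

L = 71.9 mol/h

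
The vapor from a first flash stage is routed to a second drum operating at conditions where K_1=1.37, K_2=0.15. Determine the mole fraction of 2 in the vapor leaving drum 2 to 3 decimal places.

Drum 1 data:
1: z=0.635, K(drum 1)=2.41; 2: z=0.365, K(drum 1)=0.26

y_2 (drum 2) = 0.045

Drum 1:
Rachford–Rice: g(ψ₁) = Σ zᵢ(Kᵢ−1)/(1+ψ₁(Kᵢ−1)) = 0.
g(0) = ΣzᵢKᵢ − 1 = 0.625 and g(1) = 1 − Σzᵢ/Kᵢ = -0.667, so a root lies in (0, 1).
Newton iteration, ψ₁⁰ = 0.5:
  ψ₁ = 0.500: g = 0.0964, g' = -0.938 → ψ₁ = 0.603
  ψ₁ = 0.603: g = -0.0036, g' = -1.020 → ψ₁ = 0.599
Converged at ψ₁ = 0.599.
Drum-1 compositions:
  1: x = 0.344, y = 0.829
  2: x = 0.656, y = 0.171
Drum-2 feed = drum-1 vapor: z₂ = (0.8295, 0.1705).
Drum 2:
Let ψ₂ = V/F and solve Σ zᵢ(Kᵢ−1)/(1+ψ₂(Kᵢ−1)) = 0.
g(0) = ΣzᵢKᵢ − 1 = 0.162 and g(1) = 1 − Σzᵢ/Kᵢ = -0.742, so a root lies in (0, 1).
Iterate (Newton) starting at ψ₂ = 0.5:
  ψ₂ = 0.500: g = 0.0069, g' = -0.453 → ψ₂ = 0.515
Converged at ψ₂ = 0.515.
  1: x = 0.697, y = 0.955
  2: x = 0.303, y = 0.045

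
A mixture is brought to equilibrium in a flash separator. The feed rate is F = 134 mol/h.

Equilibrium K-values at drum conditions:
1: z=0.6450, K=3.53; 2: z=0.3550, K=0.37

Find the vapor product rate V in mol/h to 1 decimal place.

Let ψ = V/F and solve Σ zᵢ(Kᵢ−1)/(1+ψ(Kᵢ−1)) = 0.
Feasibility: ΣzᵢKᵢ = 2.4082, Σzᵢ/Kᵢ = 1.1422 — both > 1, two phases present.
Binary case is linear: z₁(K₁−1)(1+ψ(K₂−1)) + z₂(K₂−1)(1+ψ(K₁−1)) = 0
⇒ ψ = [z₁(K₁−1)+z₂(K₂−1)] / [−(K₁−1)(K₂−1)] = 1.40820/1.59390 = 0.8835
Then V = ψ·F = 0.8835·134 = 118.4 mol/h and L = F − V = 15.6 mol/h.

V = 118.4 mol/h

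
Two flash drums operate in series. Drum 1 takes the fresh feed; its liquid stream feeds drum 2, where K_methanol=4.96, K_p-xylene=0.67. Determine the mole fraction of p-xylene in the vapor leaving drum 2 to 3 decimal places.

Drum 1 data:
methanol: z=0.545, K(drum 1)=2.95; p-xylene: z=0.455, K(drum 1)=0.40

y_p-xylene (drum 2) = 0.618

Drum 1:
Material balance + equilibrium reduce to Σ zᵢ(Kᵢ−1)/(1+ψ₁(Kᵢ−1)) = 0.
Feasibility: ΣzᵢKᵢ = 1.790, Σzᵢ/Kᵢ = 1.322 — both > 1, two phases present.
Binary case is linear: z₁(K₁−1)(1+ψ₁(K₂−1)) + z₂(K₂−1)(1+ψ₁(K₁−1)) = 0
⇒ ψ₁ = [z₁(K₁−1)+z₂(K₂−1)] / [−(K₁−1)(K₂−1)] = 0.7898/1.1700 = 0.675
Drum-1 compositions:
  methanol: x = 0.235, y = 0.694
  p-xylene: x = 0.765, y = 0.306
Drum-2 feed = drum-1 liquid: z₂ = (0.2353, 0.7647).
Drum 2:
Let ψ₂ = V/F and solve Σ zᵢ(Kᵢ−1)/(1+ψ₂(Kᵢ−1)) = 0.
Feasibility: ΣzᵢKᵢ = 1.679, Σzᵢ/Kᵢ = 1.189 — both > 1, two phases present.
Binary case is linear: z₁(K₁−1)(1+ψ₂(K₂−1)) + z₂(K₂−1)(1+ψ₂(K₁−1)) = 0
⇒ ψ₂ = [z₁(K₁−1)+z₂(K₂−1)] / [−(K₁−1)(K₂−1)] = 0.6794/1.3068 = 0.520
  methanol: x = 0.077, y = 0.382
  p-xylene: x = 0.923, y = 0.618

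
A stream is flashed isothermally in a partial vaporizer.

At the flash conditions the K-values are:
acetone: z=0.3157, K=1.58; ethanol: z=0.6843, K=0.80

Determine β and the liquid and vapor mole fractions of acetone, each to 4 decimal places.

β = 0.3987, x_acetone = 0.2564, y_acetone = 0.4051

Binary case is linear: z₁(K₁−1)(1+β(K₂−1)) + z₂(K₂−1)(1+β(K₁−1)) = 0
⇒ β = [z₁(K₁−1)+z₂(K₂−1)] / [−(K₁−1)(K₂−1)] = 0.04625/0.11600 = 0.3987
Compositions from xᵢ = zᵢ/(1+β(Kᵢ−1)), yᵢ = Kᵢxᵢ:
  acetone: x = 0.2564, y = 0.4051
  ethanol: x = 0.7436, y = 0.5949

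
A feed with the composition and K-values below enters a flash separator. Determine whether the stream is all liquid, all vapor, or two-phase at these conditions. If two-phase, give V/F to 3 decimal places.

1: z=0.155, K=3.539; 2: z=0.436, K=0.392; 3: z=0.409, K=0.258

all liquid

ΣzᵢKᵢ = 0.825; Σzᵢ/Kᵢ = 2.741.
Since ΣzᵢKᵢ < 1 the mixture is below its bubble point — single liquid phase.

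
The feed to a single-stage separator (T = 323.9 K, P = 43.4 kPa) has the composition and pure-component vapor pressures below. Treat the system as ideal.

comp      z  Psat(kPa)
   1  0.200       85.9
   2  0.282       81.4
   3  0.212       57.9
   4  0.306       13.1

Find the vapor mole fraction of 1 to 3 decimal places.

y_1 = 0.255

Raoult's law: Kᵢ = Pᵢˢᵃᵗ/P = Pᵢˢᵃᵗ/43.4.
  K_1 = 85.9/43.4 = 1.97926, K_2 = 81.4/43.4 = 1.87558, K_3 = 57.9/43.4 = 1.33410, K_4 = 13.1/43.4 = 0.30184
Rachford–Rice: g(V/F) = Σ zᵢ(Kᵢ−1)/(1+V/F(Kᵢ−1)) = 0.
Check two-phase: ΣzᵢKᵢ = 1.300 > 1 and Σzᵢ/Kᵢ = 1.424 > 1, so g(0) = 0.300 > 0 and g(1) = -0.424 < 0.
Newton iteration, V/F⁰ = 0.5:
  V/F = 0.500: g = 0.0357, g' = -0.560 → V/F = 0.564
  V/F = 0.564: g = -0.0012, g' = -0.599 → V/F = 0.562
Converged at V/F = 0.562.
Compositions from xᵢ = zᵢ/(1+V/F(Kᵢ−1)), yᵢ = Kᵢxᵢ:
  1: x = 0.129, y = 0.255
  2: x = 0.189, y = 0.355
  3: x = 0.178, y = 0.238
  4: x = 0.503, y = 0.152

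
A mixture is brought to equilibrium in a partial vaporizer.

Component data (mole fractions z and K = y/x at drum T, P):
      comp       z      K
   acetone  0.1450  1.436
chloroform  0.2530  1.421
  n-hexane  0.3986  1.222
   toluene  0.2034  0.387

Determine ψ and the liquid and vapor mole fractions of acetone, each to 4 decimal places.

Iterate (Newton) starting at ψ = 0.39:
  ψ = 0.3900: g = 0.06310, g' = -0.2019 → ψ = 0.7026
  ψ = 0.7026: g = -0.01187, g' = -0.2934 → ψ = 0.6621
  ψ = 0.6621: g = -0.00037, g' = -0.2755 → ψ = 0.6608
Converged at ψ = 0.6608.
Compositions from xᵢ = zᵢ/(1+ψ(Kᵢ−1)), yᵢ = Kᵢxᵢ:
  acetone: x = 0.1126, y = 0.1616
  chloroform: x = 0.1979, y = 0.2813
  n-hexane: x = 0.3476, y = 0.4248
  toluene: x = 0.3419, y = 0.1323

ψ = 0.6608, x_acetone = 0.1126, y_acetone = 0.1616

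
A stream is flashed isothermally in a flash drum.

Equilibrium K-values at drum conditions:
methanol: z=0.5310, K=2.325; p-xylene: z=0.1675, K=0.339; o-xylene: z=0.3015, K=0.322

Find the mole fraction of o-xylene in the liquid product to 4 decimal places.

Newton–Raphson from ψ = 0.5:
  ψ = 0.5000: g = -0.05142, g' = -0.8178 → ψ = 0.4371
  ψ = 0.4371: g = -0.00069, g' = -0.7985 → ψ = 0.4363
Converged at ψ = 0.4363.
Compositions from xᵢ = zᵢ/(1+ψ(Kᵢ−1)), yᵢ = Kᵢxᵢ:
  methanol: x = 0.3365, y = 0.7823
  p-xylene: x = 0.2354, y = 0.0798
  o-xylene: x = 0.4281, y = 0.1379

x_o-xylene = 0.4281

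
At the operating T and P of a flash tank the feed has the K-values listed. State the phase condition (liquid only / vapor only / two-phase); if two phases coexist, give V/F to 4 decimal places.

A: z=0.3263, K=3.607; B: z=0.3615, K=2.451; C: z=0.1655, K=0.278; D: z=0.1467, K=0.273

two-phase, V/F = 0.7852

ΣzᵢKᵢ = 2.1491; Σzᵢ/Kᵢ = 1.3706.
Both exceed 1, so a two-phase solution exists.
Material balance + equilibrium reduce to Σ zᵢ(Kᵢ−1)/(1+ψ(Kᵢ−1)) = 0.
Newton iteration, ψ⁰ = 0.68:
  ψ = 0.6800: g = 0.12516, g' = -1.1175 → ψ = 0.7920
  ψ = 0.7920: g = -0.00885, g' = -1.3023 → ψ = 0.7852
Converged at ψ = 0.7852.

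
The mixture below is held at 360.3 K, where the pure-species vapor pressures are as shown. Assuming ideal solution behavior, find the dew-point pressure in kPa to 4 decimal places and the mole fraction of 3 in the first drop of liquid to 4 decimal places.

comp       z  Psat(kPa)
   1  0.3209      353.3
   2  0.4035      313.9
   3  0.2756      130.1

At the dew point ψ → 1, so Σzᵢ/Kᵢ = 1 with Kᵢ = Pᵢˢᵃᵗ/P ⇒ 1/P = Σzᵢ/Pᵢˢᵃᵗ.
1/P = 0.3209/353.3 + 0.4035/313.9 + 0.2756/130.1 = 0.0043121 ⇒ P = 231.9053 kPa
xᵢ = zᵢP/Pᵢˢᵃᵗ ⇒ x_3 = 0.2756·231.9053/130.1 = 0.4913

Pdew = 231.9053 kPa, x_3 = 0.4913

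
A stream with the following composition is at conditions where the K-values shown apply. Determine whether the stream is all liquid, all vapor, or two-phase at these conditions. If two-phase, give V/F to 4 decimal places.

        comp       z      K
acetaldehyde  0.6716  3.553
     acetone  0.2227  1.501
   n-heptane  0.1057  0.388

all vapor

ΣzᵢKᵢ = 2.7615; Σzᵢ/Kᵢ = 0.6098.
Since Σzᵢ/Kᵢ < 1 the mixture is above its dew point — single vapor phase.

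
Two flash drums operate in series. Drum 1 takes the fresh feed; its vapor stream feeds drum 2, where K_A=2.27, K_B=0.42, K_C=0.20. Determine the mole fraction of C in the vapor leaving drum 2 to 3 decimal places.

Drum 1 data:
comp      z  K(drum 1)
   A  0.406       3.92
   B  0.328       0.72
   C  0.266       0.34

Drum 1:
Rachford–Rice: g(ψ₁) = Σ zᵢ(Kᵢ−1)/(1+ψ₁(Kᵢ−1)) = 0.
Check two-phase: ΣzᵢKᵢ = 1.918 > 1 and Σzᵢ/Kᵢ = 1.341 > 1, so g(0) = 0.918 > 0 and g(1) = -0.341 < 0.
Newton iteration, ψ₁⁰ = 0.53:
  ψ₁ = 0.530: g = 0.0875, g' = -0.843 → ψ₁ = 0.634
  ψ₁ = 0.634: g = 0.0024, g' = -0.806 → ψ₁ = 0.637
Converged at ψ₁ = 0.637.
Drum-1 compositions:
  A: x = 0.142, y = 0.557
  B: x = 0.399, y = 0.287
  C: x = 0.459, y = 0.156
Drum-2 feed = drum-1 vapor: z₂ = (0.5566, 0.2874, 0.1560).
Drum 2:
Rachford–Rice: g(ψ₂) = Σ zᵢ(Kᵢ−1)/(1+ψ₂(Kᵢ−1)) = 0.
g(0) = ΣzᵢKᵢ − 1 = 0.415 and g(1) = 1 − Σzᵢ/Kᵢ = -0.710, so a root lies in (0, 1).
Newton iteration, ψ₂⁰ = 0.5:
  ψ₂ = 0.500: g = -0.0105, g' = -0.805 → ψ₂ = 0.487
Converged at ψ₂ = 0.487.
  A: x = 0.344, y = 0.781
  B: x = 0.401, y = 0.168
  C: x = 0.256, y = 0.051

y_C (drum 2) = 0.051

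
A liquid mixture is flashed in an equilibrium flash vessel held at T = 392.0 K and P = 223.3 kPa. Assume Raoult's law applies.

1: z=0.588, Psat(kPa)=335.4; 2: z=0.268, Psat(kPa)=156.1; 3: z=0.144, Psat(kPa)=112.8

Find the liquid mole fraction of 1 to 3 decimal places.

x_1 = 0.429

Raoult's law: Kᵢ = Pᵢˢᵃᵗ/P = Pᵢˢᵃᵗ/223.3.
  K_1 = 335.4/223.3 = 1.50202, K_2 = 156.1/223.3 = 0.69906, K_3 = 112.8/223.3 = 0.50515
Material balance + equilibrium reduce to Σ zᵢ(Kᵢ−1)/(1+β(Kᵢ−1)) = 0.
Check two-phase: ΣzᵢKᵢ = 1.143 > 1 and Σzᵢ/Kᵢ = 1.060 > 1, so g(0) = 0.143 > 0 and g(1) = -0.060 < 0.
Iterate (Newton) starting at β = 0.5:
  β = 0.500: g = 0.0463, g' = -0.191 → β = 0.743
  β = 0.743: g = -0.0016, g' = -0.207 → β = 0.735
Converged at β = 0.735.
Compositions from xᵢ = zᵢ/(1+β(Kᵢ−1)), yᵢ = Kᵢxᵢ:
  1: x = 0.429, y = 0.645
  2: x = 0.344, y = 0.241
  3: x = 0.226, y = 0.114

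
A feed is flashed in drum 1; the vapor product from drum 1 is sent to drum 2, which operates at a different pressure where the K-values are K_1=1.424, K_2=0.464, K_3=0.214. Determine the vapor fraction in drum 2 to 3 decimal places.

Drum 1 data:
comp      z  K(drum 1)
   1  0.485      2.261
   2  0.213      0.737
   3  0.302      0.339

Drum 1:
Newton–Raphson from ψ₁ = 0.5:
  ψ₁ = 0.500: g = 0.0124, g' = -0.604 → ψ₁ = 0.521
Converged at ψ₁ = 0.521.
Drum-1 compositions:
  1: x = 0.293, y = 0.662
  2: x = 0.247, y = 0.182
  3: x = 0.460, y = 0.156
Drum-2 feed = drum-1 vapor: z₂ = (0.6620, 0.1819, 0.1561).
Drum 2:
Material balance + equilibrium reduce to Σ zᵢ(Kᵢ−1)/(1+ψ₂(Kᵢ−1)) = 0.
g(0) = ΣzᵢKᵢ − 1 = 0.061 and g(1) = 1 − Σzᵢ/Kᵢ = -0.586, so a root lies in (0, 1).
Iterate (Newton) starting at ψ₂ = 0.41:
  ψ₂ = 0.410: g = -0.0668, g' = -0.382 → ψ₂ = 0.235
  ψ₂ = 0.235: g = -0.0068, g' = -0.312 → ψ₂ = 0.213
Converged at ψ₂ = 0.213.
  1: x = 0.607, y = 0.865
  2: x = 0.205, y = 0.095
  3: x = 0.187, y = 0.040

V/F (drum 2) = 0.213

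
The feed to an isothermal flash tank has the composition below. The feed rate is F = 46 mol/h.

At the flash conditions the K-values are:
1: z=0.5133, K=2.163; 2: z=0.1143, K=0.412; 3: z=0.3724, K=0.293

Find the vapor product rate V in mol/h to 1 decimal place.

V = 15.5 mol/h

Rachford–Rice: g(V/F) = Σ zᵢ(Kᵢ−1)/(1+V/F(Kᵢ−1)) = 0.
Check two-phase: ΣzᵢKᵢ = 1.2665 > 1 and Σzᵢ/Kᵢ = 1.7857 > 1, so g(0) = 0.2665 > 0 and g(1) = -0.7857 < 0.
Newton–Raphson from V/F = 0.5:
  V/F = 0.5000: g = -0.12498, g' = -0.8022 → V/F = 0.3442
  V/F = 0.3442: g = -0.00592, g' = -0.7413 → V/F = 0.3362
Converged at V/F = 0.3362.
Then V = V/F·F = 0.3362·46 = 15.5 mol/h and L = F − V = 30.5 mol/h.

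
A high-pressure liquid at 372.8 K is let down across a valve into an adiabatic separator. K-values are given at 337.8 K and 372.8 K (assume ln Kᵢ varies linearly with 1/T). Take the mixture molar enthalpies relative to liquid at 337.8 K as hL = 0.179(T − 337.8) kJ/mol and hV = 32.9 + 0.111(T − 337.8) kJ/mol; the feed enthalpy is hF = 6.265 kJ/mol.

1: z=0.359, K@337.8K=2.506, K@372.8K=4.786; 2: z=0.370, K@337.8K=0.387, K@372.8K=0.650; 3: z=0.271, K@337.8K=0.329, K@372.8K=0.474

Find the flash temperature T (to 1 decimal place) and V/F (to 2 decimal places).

Adiabatic flash: solve Rachford–Rice at each trial T, then check hF = ψ·hV(T) + (1−ψ)·hL(T).
  T = 337.8 K: K = (2.506, 0.387, 0.329), RR gives ψ = 0.137, H_out = 4.520 kJ/mol
  T = 372.8 K: K = (4.786, 0.650, 0.474), RR gives ψ = 0.663, H_out = 26.487 kJ/mol
  T = 355.3 K: K = (3.519, 0.508, 0.398), RR gives ψ = 0.410, H_out = 16.149 kJ/mol
  T = 346.6 K: K = (2.985, 0.445, 0.363), RR gives ψ = 0.286, H_out = 10.799 kJ/mol
  T = 342.2 K: K = (2.738, 0.415, 0.346), RR gives ψ = 0.216, H_out = 7.819 kJ/mol
  T = 340.0 K: K = (2.620, 0.401, 0.337), RR gives ψ = 0.178, H_out = 6.218 kJ/mol
Linear interpolation between T = 340.0 (H_out = 6.218) and T = 342.2 (H_out = 7.819) on hF = 6.265 gives T ≈ 340.1 K, at which ψ = 0.18.

T = 340.1 K, V/F = 0.18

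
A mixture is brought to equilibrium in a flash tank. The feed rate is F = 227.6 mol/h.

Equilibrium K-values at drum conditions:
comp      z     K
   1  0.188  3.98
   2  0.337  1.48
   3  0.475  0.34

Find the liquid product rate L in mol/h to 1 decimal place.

L = 146.5 mol/h

Let β = V/F and solve Σ zᵢ(Kᵢ−1)/(1+β(Kᵢ−1)) = 0.
g(0) = ΣzᵢKᵢ − 1 = 0.409 and g(1) = 1 − Σzᵢ/Kᵢ = -0.672, so a root lies in (0, 1).
Newton–Raphson from β = 0.64:
  β = 0.640: g = -0.2263, g' = -0.863 → β = 0.378
  β = 0.378: g = -0.0172, g' = -0.792 → β = 0.356
Converged at β = 0.356.
Then V = β·F = 0.3563·227.6 = 81.1 mol/h and L = F − V = 146.5 mol/h.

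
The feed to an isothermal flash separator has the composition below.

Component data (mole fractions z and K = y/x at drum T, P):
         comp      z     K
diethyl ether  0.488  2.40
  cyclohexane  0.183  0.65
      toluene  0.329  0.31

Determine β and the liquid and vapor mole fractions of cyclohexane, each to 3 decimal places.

Rachford–Rice: g(β) = Σ zᵢ(Kᵢ−1)/(1+β(Kᵢ−1)) = 0.
g(0) = ΣzᵢKᵢ − 1 = 0.392 and g(1) = 1 − Σzᵢ/Kᵢ = -0.546, so a root lies in (0, 1).
Iterate (Newton) starting at β = 0.5:
  β = 0.500: g = -0.0223, g' = -0.729 → β = 0.469
Converged at β = 0.469.
Compositions from xᵢ = zᵢ/(1+β(Kᵢ−1)), yᵢ = Kᵢxᵢ:
  diethyl ether: x = 0.295, y = 0.707
  cyclohexane: x = 0.219, y = 0.142
  toluene: x = 0.487, y = 0.151

β = 0.469, x_cyclohexane = 0.219, y_cyclohexane = 0.142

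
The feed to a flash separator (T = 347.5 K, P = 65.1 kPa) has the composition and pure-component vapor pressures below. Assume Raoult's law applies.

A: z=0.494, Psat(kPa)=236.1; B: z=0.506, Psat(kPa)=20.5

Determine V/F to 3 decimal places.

V/F = 0.528

Raoult's law: Kᵢ = Pᵢˢᵃᵗ/P = Pᵢˢᵃᵗ/65.1.
  K_A = 236.1/65.1 = 3.62673, K_B = 20.5/65.1 = 0.31490
Newton iteration, V/F⁰ = 0.5:
  V/F = 0.500: g = 0.0336, g' = -1.186 → V/F = 0.528
Converged at V/F = 0.528.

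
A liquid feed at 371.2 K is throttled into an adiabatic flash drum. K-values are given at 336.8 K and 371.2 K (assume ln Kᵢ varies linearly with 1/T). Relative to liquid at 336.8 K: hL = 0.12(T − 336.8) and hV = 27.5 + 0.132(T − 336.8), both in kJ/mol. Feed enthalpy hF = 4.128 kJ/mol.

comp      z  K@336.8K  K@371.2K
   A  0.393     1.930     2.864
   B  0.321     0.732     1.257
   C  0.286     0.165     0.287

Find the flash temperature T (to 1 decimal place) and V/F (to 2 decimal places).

T = 339.5 K, V/F = 0.14

Adiabatic flash: solve Rachford–Rice at each trial T, then check hF = ψ·hV(T) + (1−ψ)·hL(T).
  T = 336.8 K: K = (1.930, 0.732, 0.165), RR gives ψ = 0.073, H_out = 2.017 kJ/mol
  T = 371.2 K: K = (2.864, 1.257, 0.287), RR gives ψ = 0.677, H_out = 23.023 kJ/mol
  T = 354.0 K: K = (2.374, 0.972, 0.221), RR gives ψ = 0.423, H_out = 13.774 kJ/mol
  T = 345.4 K: K = (2.146, 0.846, 0.191), RR gives ψ = 0.265, H_out = 8.336 kJ/mol
  T = 341.1 K: K = (2.036, 0.788, 0.178), RR gives ψ = 0.174, H_out = 5.311 kJ/mol
  T = 339.0 K: K = (1.984, 0.760, 0.172), RR gives ψ = 0.126, H_out = 3.740 kJ/mol
Linear interpolation between T = 339.0 (H_out = 3.740) and T = 341.1 (H_out = 5.311) on hF = 4.128 gives T ≈ 339.5 K, at which ψ = 0.14.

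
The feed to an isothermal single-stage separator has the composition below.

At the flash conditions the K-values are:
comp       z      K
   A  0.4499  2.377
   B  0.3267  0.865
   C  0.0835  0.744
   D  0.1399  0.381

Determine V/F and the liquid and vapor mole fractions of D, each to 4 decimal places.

V/F = 0.9068, x_D = 0.3189, y_D = 0.1215

Rachford–Rice: g(V/F) = Σ zᵢ(Kᵢ−1)/(1+V/F(Kᵢ−1)) = 0.
Feasibility: ΣzᵢKᵢ = 1.4674, Σzᵢ/Kᵢ = 1.0464 — both > 1, two phases present.
Newton iteration, V/F⁰ = 0.5:
  V/F = 0.5000: g = 0.16968, g' = -0.4257 → V/F = 0.8986
  V/F = 0.8986: g = 0.00380, g' = -0.4596 → V/F = 0.9069
  V/F = 0.9069: g = -0.00002, g' = -0.4643 → V/F = 0.9068
Converged at V/F = 0.9068.
Compositions from xᵢ = zᵢ/(1+V/F(Kᵢ−1)), yᵢ = Kᵢxᵢ:
  A: x = 0.2001, y = 0.4756
  B: x = 0.3723, y = 0.3220
  C: x = 0.1087, y = 0.0809
  D: x = 0.3189, y = 0.1215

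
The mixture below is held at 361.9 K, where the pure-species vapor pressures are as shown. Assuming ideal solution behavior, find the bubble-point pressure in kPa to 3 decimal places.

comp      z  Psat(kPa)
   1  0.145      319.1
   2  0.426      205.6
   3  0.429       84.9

Pbub = 170.277 kPa

At the bubble point ψ → 0, so ΣzᵢKᵢ = 1 with Kᵢ = Pᵢˢᵃᵗ/P ⇒ P = ΣzᵢPᵢˢᵃᵗ.
P = 0.145·319.1 + 0.426·205.6 + 0.429·84.9 = 170.277 kPa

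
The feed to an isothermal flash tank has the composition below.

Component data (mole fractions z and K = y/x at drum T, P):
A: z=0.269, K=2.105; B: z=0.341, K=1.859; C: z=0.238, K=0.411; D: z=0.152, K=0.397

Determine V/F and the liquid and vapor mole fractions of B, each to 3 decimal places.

V/F = 0.621, x_B = 0.222, y_B = 0.413

Material balance + equilibrium reduce to Σ zᵢ(Kᵢ−1)/(1+V/F(Kᵢ−1)) = 0.
Check two-phase: ΣzᵢKᵢ = 1.358 > 1 and Σzᵢ/Kᵢ = 1.273 > 1, so g(0) = 0.358 > 0 and g(1) = -0.273 < 0.
Iterate (Newton) starting at V/F = 0.5:
  V/F = 0.500: g = 0.0665, g' = -0.539 → V/F = 0.623
  V/F = 0.623: g = -0.0016, g' = -0.570 → V/F = 0.621
Converged at V/F = 0.621.
Compositions from xᵢ = zᵢ/(1+V/F(Kᵢ−1)), yᵢ = Kᵢxᵢ:
  A: x = 0.160, y = 0.336
  B: x = 0.222, y = 0.413
  C: x = 0.375, y = 0.154
  D: x = 0.243, y = 0.096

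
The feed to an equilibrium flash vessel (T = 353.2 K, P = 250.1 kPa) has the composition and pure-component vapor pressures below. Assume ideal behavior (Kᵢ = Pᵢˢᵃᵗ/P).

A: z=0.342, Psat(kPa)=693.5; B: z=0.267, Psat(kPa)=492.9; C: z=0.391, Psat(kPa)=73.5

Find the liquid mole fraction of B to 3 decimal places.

x_B = 0.171

Raoult's law: Kᵢ = Pᵢˢᵃᵗ/P = Pᵢˢᵃᵗ/250.1.
  K_A = 693.5/250.1 = 2.77289, K_B = 492.9/250.1 = 1.97081, K_C = 73.5/250.1 = 0.29388
Rachford–Rice: g(ψ) = Σ zᵢ(Kᵢ−1)/(1+ψ(Kᵢ−1)) = 0.
Check two-phase: ΣzᵢKᵢ = 1.589 > 1 and Σzᵢ/Kᵢ = 1.589 > 1, so g(0) = 0.589 > 0 and g(1) = -0.589 < 0.
Iterate (Newton) starting at ψ = 0.45:
  ψ = 0.450: g = 0.1130, g' = -0.873 → ψ = 0.579
  ψ = 0.579: g = -0.0022, g' = -0.923 → ψ = 0.577
Converged at ψ = 0.577.
Compositions from xᵢ = zᵢ/(1+ψ(Kᵢ−1)), yᵢ = Kᵢxᵢ:
  A: x = 0.169, y = 0.469
  B: x = 0.171, y = 0.337
  C: x = 0.660, y = 0.194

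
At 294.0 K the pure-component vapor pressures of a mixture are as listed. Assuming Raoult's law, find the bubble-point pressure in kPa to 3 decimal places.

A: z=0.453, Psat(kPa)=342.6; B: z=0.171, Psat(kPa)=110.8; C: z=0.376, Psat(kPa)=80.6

At the bubble point ψ → 0, so ΣzᵢKᵢ = 1 with Kᵢ = Pᵢˢᵃᵗ/P ⇒ P = ΣzᵢPᵢˢᵃᵗ.
P = 0.453·342.6 + 0.171·110.8 + 0.376·80.6 = 204.450 kPa

Pbub = 204.450 kPa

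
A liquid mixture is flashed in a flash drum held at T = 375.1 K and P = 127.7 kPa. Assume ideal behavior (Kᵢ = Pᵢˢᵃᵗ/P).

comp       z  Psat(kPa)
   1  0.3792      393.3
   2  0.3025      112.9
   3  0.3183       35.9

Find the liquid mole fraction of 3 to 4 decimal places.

x_3 = 0.4915

Raoult's law: Kᵢ = Pᵢˢᵃᵗ/P = Pᵢˢᵃᵗ/127.7.
  K_1 = 393.3/127.7 = 3.079875, K_2 = 112.9/127.7 = 0.884103, K_3 = 35.9/127.7 = 0.281128
Rachford–Rice: g(ψ) = Σ zᵢ(Kᵢ−1)/(1+ψ(Kᵢ−1)) = 0.
Check two-phase: ΣzᵢKᵢ = 1.5248 > 1 and Σzᵢ/Kᵢ = 1.5975 > 1, so g(0) = 0.5248 > 0 and g(1) = -0.5975 < 0.
Iterate (Newton) starting at ψ = 0.5:
  ψ = 0.5000: g = -0.00780, g' = -0.7997 → ψ = 0.4902
Converged at ψ = 0.4902.
Compositions from xᵢ = zᵢ/(1+ψ(Kᵢ−1)), yᵢ = Kᵢxᵢ:
  1: x = 0.1878, y = 0.5783
  2: x = 0.3207, y = 0.2836
  3: x = 0.4915, y = 0.1382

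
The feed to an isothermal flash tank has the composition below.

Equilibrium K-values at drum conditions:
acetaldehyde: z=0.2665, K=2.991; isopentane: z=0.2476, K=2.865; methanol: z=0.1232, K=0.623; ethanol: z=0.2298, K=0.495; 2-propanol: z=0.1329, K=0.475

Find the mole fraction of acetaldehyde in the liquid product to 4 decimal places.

Material balance + equilibrium reduce to Σ zᵢ(Kᵢ−1)/(1+V/F(Kᵢ−1)) = 0.
g(0) = ΣzᵢKᵢ − 1 = 0.7601 and g(1) = 1 − Σzᵢ/Kᵢ = -0.1173, so a root lies in (0, 1).
Newton–Raphson from V/F = 0.32:
  V/F = 0.3200: g = 0.33820, g' = -0.8909 → V/F = 0.6996
  V/F = 0.6996: g = 0.06927, g' = -0.6106 → V/F = 0.8131
  V/F = 0.8131: g = 0.00050, g' = -0.6067 → V/F = 0.8139
Converged at V/F = 0.8139.
Compositions from xᵢ = zᵢ/(1+V/F(Kᵢ−1)), yᵢ = Kᵢxᵢ:
  acetaldehyde: x = 0.1017, y = 0.3042
  isopentane: x = 0.0983, y = 0.2817
  methanol: x = 0.1777, y = 0.1107
  ethanol: x = 0.3902, y = 0.1931
  2-propanol: x = 0.2321, y = 0.1102

x_acetaldehyde = 0.1017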